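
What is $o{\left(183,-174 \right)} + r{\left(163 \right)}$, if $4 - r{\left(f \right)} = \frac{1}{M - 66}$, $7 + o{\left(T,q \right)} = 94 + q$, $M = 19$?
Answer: $- \frac{3900}{47} \approx -82.979$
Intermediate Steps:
$o{\left(T,q \right)} = 87 + q$ ($o{\left(T,q \right)} = -7 + \left(94 + q\right) = 87 + q$)
$r{\left(f \right)} = \frac{189}{47}$ ($r{\left(f \right)} = 4 - \frac{1}{19 - 66} = 4 - \frac{1}{-47} = 4 - - \frac{1}{47} = 4 + \frac{1}{47} = \frac{189}{47}$)
$o{\left(183,-174 \right)} + r{\left(163 \right)} = \left(87 - 174\right) + \frac{189}{47} = -87 + \frac{189}{47} = - \frac{3900}{47}$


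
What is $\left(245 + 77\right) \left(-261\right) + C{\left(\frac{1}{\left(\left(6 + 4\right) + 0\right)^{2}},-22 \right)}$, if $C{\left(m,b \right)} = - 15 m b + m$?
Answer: $- \frac{8403869}{100} \approx -84039.0$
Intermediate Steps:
$C{\left(m,b \right)} = m - 15 b m$ ($C{\left(m,b \right)} = - 15 b m + m = m - 15 b m$)
$\left(245 + 77\right) \left(-261\right) + C{\left(\frac{1}{\left(\left(6 + 4\right) + 0\right)^{2}},-22 \right)} = \left(245 + 77\right) \left(-261\right) + \frac{1 - -330}{\left(\left(6 + 4\right) + 0\right)^{2}} = 322 \left(-261\right) + \frac{1 + 330}{\left(10 + 0\right)^{2}} = -84042 + \frac{1}{10^{2}} \cdot 331 = -84042 + \frac{1}{100} \cdot 331 = -84042 + \frac{331}{100} = - \frac{8403869}{100}$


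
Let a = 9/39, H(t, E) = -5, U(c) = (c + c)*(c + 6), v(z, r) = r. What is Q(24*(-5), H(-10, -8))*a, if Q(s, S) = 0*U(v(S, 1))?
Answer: 0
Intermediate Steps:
U(c) = 2*c*(6 + c) (U(c) = (2*c)*(6 + c) = 2*c*(6 + c))
Q(s, S) = 0 (Q(s, S) = 0*(2*1*(6 + 1)) = 0*(2*1*7) = 0*14 = 0)
a = 3/13 (a = 9*(1/39) = 3/13 ≈ 0.23077)
Q(24*(-5), H(-10, -8))*a = 0*(3/13) = 0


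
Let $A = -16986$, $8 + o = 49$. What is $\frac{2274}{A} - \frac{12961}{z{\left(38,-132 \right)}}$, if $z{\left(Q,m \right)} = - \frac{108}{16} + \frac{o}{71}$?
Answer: $\frac{10420031457}{4962743} \approx 2099.7$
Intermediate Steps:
$o = 41$ ($o = -8 + 49 = 41$)
$z{\left(Q,m \right)} = - \frac{1753}{284}$ ($z{\left(Q,m \right)} = - \frac{108}{16} + \frac{41}{71} = \left(-108\right) \frac{1}{16} + 41 \cdot \frac{1}{71} = - \frac{27}{4} + \frac{41}{71} = - \frac{1753}{284}$)
$\frac{2274}{A} - \frac{12961}{z{\left(38,-132 \right)}} = \frac{2274}{-16986} - \frac{12961}{- \frac{1753}{284}} = 2274 \left(- \frac{1}{16986}\right) - - \frac{3680924}{1753} = - \frac{379}{2831} + \frac{3680924}{1753} = \frac{10420031457}{4962743}$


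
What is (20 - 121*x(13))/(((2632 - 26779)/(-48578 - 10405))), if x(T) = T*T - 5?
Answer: -129919888/2683 ≈ -48423.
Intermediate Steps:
x(T) = -5 + T² (x(T) = T² - 5 = -5 + T²)
(20 - 121*x(13))/(((2632 - 26779)/(-48578 - 10405))) = (20 - 121*(-5 + 13²))/(((2632 - 26779)/(-48578 - 10405))) = (20 - 121*(-5 + 169))/((-24147/(-58983))) = (20 - 121*164)/((-24147*(-1/58983))) = (20 - 19844)/(8049/19661) = -19824*19661/8049 = -129919888/2683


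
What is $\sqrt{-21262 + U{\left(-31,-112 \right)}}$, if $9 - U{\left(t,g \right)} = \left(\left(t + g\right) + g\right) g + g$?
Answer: $i \sqrt{49701} \approx 222.94 i$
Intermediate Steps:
$U{\left(t,g \right)} = 9 - g - g \left(t + 2 g\right)$ ($U{\left(t,g \right)} = 9 - \left(\left(\left(t + g\right) + g\right) g + g\right) = 9 - \left(\left(\left(g + t\right) + g\right) g + g\right) = 9 - \left(\left(t + 2 g\right) g + g\right) = 9 - \left(g \left(t + 2 g\right) + g\right) = 9 - \left(g + g \left(t + 2 g\right)\right) = 9 - g - g \left(t + 2 g\right)$)
$\sqrt{-21262 + U{\left(-31,-112 \right)}} = \sqrt{-21262 - \left(-121 + 3472 + 25088\right)} = \sqrt{-21262 + \left(9 + 112 - 25088 - 3472\right)} = \sqrt{-21262 - 28439} = \sqrt{-49701} = i \sqrt{49701}$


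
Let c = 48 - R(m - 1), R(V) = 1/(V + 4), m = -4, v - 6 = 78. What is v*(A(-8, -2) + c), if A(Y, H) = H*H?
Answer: 4452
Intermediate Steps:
A(Y, H) = H**2
v = 84 (v = 6 + 78 = 84)
R(V) = 1/(4 + V)
c = 49 (c = 48 - 1/(4 + (-4 - 1)) = 48 - 1/(4 - 5) = 48 - 1/(-1) = 48 - 1*(-1) = 48 + 1 = 49)
v*(A(-8, -2) + c) = 84*((-2)**2 + 49) = 84*(4 + 49) = 84*53 = 4452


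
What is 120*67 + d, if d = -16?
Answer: 8024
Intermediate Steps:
120*67 + d = 120*67 - 16 = 8040 - 16 = 8024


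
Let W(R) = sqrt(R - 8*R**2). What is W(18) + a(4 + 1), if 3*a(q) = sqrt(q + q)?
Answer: sqrt(10)/3 + 3*I*sqrt(286) ≈ 1.0541 + 50.735*I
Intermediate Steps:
a(q) = sqrt(2)*sqrt(q)/3 (a(q) = sqrt(q + q)/3 = sqrt(2*q)/3 = (sqrt(2)*sqrt(q))/3 = sqrt(2)*sqrt(q)/3)
W(18) + a(4 + 1) = sqrt(18*(1 - 8*18)) + sqrt(2)*sqrt(4 + 1)/3 = sqrt(18*(1 - 144)) + sqrt(2)*sqrt(5)/3 = sqrt(18*(-143)) + sqrt(10)/3 = sqrt(-2574) + sqrt(10)/3 = 3*I*sqrt(286) + sqrt(10)/3 = sqrt(10)/3 + 3*I*sqrt(286)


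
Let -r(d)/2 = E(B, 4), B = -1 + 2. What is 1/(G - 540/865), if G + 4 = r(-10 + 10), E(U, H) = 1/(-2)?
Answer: -173/627 ≈ -0.27592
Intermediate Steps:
B = 1
E(U, H) = -½
r(d) = 1 (r(d) = -2*(-½) = 1)
G = -3 (G = -4 + 1 = -3)
1/(G - 540/865) = 1/(-3 - 540/865) = 1/(-3 - 540*1/865) = 1/(-3 - 108/173) = 1/(-627/173) = -173/627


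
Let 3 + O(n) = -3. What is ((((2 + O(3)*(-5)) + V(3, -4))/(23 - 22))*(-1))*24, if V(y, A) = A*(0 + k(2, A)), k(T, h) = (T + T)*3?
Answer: 384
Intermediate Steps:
k(T, h) = 6*T (k(T, h) = (2*T)*3 = 6*T)
V(y, A) = 12*A (V(y, A) = A*(0 + 6*2) = A*(0 + 12) = A*12 = 12*A)
O(n) = -6 (O(n) = -3 - 3 = -6)
((((2 + O(3)*(-5)) + V(3, -4))/(23 - 22))*(-1))*24 = ((((2 - 6*(-5)) + 12*(-4))/(23 - 22))*(-1))*24 = ((((2 + 30) - 48)/1)*(-1))*24 = (((32 - 48)*1)*(-1))*24 = (-16*1*(-1))*24 = -16*(-1)*24 = 16*24 = 384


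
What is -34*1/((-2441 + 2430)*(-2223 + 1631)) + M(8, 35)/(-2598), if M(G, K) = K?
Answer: -79063/4229544 ≈ -0.018693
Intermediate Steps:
-34*1/((-2441 + 2430)*(-2223 + 1631)) + M(8, 35)/(-2598) = -34*1/((-2441 + 2430)*(-2223 + 1631)) + 35/(-2598) = -34/((-592*(-11))) + 35*(-1/2598) = -34/6512 - 35/2598 = -34*1/6512 - 35/2598 = -17/3256 - 35/2598 = -79063/4229544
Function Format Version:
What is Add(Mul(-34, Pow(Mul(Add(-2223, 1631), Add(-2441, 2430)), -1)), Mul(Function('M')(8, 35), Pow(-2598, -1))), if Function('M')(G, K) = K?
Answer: Rational(-79063, 4229544) ≈ -0.018693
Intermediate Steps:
Add(Mul(-34, Pow(Mul(Add(-2223, 1631), Add(-2441, 2430)), -1)), Mul(Function('M')(8, 35), Pow(-2598, -1))) = Add(Mul(-34, Pow(Mul(Add(-2223, 1631), Add(-2441, 2430)), -1)), Mul(35, Pow(-2598, -1))) = Add(Mul(-34, Pow(Mul(-592, -11), -1)), Mul(35, Rational(-1, 2598))) = Add(Mul(-34, Pow(6512, -1)), Rational(-35, 2598)) = Add(Mul(-34, Rational(1, 6512)), Rational(-35, 2598)) = Add(Rational(-17, 3256), Rational(-35, 2598)) = Rational(-79063, 4229544)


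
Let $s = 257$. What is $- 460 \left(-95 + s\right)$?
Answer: $-74520$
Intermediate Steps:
$- 460 \left(-95 + s\right) = - 460 \left(-95 + 257\right) = \left(-460\right) 162 = -74520$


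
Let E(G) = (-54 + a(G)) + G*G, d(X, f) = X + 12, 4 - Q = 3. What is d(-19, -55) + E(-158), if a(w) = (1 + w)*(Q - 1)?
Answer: 24903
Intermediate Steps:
Q = 1 (Q = 4 - 1*3 = 4 - 3 = 1)
d(X, f) = 12 + X
a(w) = 0 (a(w) = (1 + w)*(1 - 1) = (1 + w)*0 = 0)
E(G) = -54 + G² (E(G) = (-54 + 0) + G*G = -54 + G²)
d(-19, -55) + E(-158) = (12 - 19) + (-54 + (-158)²) = -7 + (-54 + 24964) = -7 + 24910 = 24903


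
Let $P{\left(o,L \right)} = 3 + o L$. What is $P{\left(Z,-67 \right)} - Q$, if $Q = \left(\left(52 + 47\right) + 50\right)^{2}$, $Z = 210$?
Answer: $-36268$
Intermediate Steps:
$P{\left(o,L \right)} = 3 + L o$
$Q = 22201$ ($Q = \left(99 + 50\right)^{2} = 149^{2} = 22201$)
$P{\left(Z,-67 \right)} - Q = \left(3 - 14070\right) - 22201 = -14067 - 22201 = -36268$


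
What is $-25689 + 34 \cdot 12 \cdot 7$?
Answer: $-22833$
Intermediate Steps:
$-25689 + 34 \cdot 12 \cdot 7 = -25689 + 408 \cdot 7 = -25689 + 2856 = -22833$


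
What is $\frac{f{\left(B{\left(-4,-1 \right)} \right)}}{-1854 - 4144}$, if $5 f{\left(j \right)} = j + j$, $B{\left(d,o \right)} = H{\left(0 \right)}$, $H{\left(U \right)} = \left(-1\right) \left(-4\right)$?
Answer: $- \frac{4}{14995} \approx -0.00026676$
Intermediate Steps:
$H{\left(U \right)} = 4$
$B{\left(d,o \right)} = 4$
$f{\left(j \right)} = \frac{2 j}{5}$ ($f{\left(j \right)} = \frac{j + j}{5} = \frac{2 j}{5}$)
$\frac{f{\left(B{\left(-4,-1 \right)} \right)}}{-1854 - 4144} = \frac{\frac{2}{5} \cdot 4}{-1854 - 4144} = \frac{8}{5 \left(-5998\right)} = \frac{8}{5} \left(- \frac{1}{5998}\right) = - \frac{4}{14995}$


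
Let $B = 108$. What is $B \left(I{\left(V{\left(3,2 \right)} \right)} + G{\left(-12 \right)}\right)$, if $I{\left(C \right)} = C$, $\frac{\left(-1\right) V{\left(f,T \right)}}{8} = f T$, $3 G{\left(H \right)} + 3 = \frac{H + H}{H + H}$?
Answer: $-5256$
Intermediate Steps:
$G{\left(H \right)} = - \frac{2}{3}$ ($G{\left(H \right)} = -1 + \frac{\left(H + H\right) \frac{1}{H + H}}{3} = -1 + \frac{2 H \frac{1}{2 H}}{3} = -1 + \frac{1}{3} \cdot 1 = -1 + \frac{1}{3} = - \frac{2}{3}$)
$V{\left(f,T \right)} = - 8 T f$ ($V{\left(f,T \right)} = - 8 f T = - 8 T f$)
$B \left(I{\left(V{\left(3,2 \right)} \right)} + G{\left(-12 \right)}\right) = 108 \left(\left(-8\right) 2 \cdot 3 - \frac{2}{3}\right) = 108 \left(-48 - \frac{2}{3}\right) = 108 \left(- \frac{146}{3}\right) = -5256$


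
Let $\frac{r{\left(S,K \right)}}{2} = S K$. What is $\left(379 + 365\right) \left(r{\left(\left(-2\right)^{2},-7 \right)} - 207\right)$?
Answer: $-195672$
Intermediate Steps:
$r{\left(S,K \right)} = 2 K S$ ($r{\left(S,K \right)} = 2 S K = 2 K S$)
$\left(379 + 365\right) \left(r{\left(\left(-2\right)^{2},-7 \right)} - 207\right) = \left(379 + 365\right) \left(2 \left(-7\right) \left(-2\right)^{2} - 207\right) = 744 \left(2 \left(-7\right) 4 - 207\right) = 744 \left(-56 - 207\right) = 744 \left(-263\right) = -195672$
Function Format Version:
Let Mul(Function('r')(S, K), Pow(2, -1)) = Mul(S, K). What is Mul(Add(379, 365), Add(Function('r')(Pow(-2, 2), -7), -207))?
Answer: -195672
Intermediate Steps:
Function('r')(S, K) = Mul(2, K, S) (Function('r')(S, K) = Mul(2, Mul(S, K)) = Mul(2, Mul(K, S)) = Mul(2, K, S))
Mul(Add(379, 365), Add(Function('r')(Pow(-2, 2), -7), -207)) = Mul(Add(379, 365), Add(Mul(2, -7, Pow(-2, 2)), -207)) = Mul(744, Add(Mul(2, -7, 4), -207)) = Mul(744, Add(-56, -207)) = Mul(744, -263) = -195672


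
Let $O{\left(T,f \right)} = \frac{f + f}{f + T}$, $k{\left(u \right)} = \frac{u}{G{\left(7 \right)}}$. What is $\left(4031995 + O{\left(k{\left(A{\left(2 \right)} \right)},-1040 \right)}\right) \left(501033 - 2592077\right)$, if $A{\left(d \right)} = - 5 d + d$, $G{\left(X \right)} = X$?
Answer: $- \frac{7680716731682660}{911} \approx -8.4311 \cdot 10^{12}$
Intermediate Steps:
$A{\left(d \right)} = - 4 d$
$k{\left(u \right)} = \frac{u}{7}$
$O{\left(T,f \right)} = \frac{2 f}{T + f}$
$\left(4031995 + O{\left(k{\left(A{\left(2 \right)} \right)},-1040 \right)}\right) \left(501033 - 2592077\right) = \left(4031995 + 2 \left(-1040\right) \frac{1}{\frac{\left(-4\right) 2}{7} - 1040}\right) \left(501033 - 2592077\right) = \left(4031995 + 2 \left(-1040\right) \frac{1}{\frac{1}{7} \left(-8\right) - 1040}\right) \left(-2091044\right) = \left(4031995 + 2 \left(-1040\right) \frac{1}{- \frac{8}{7} - 1040}\right) \left(-2091044\right) = \left(4031995 + 2 \left(-1040\right) \frac{1}{- \frac{7288}{7}}\right) \left(-2091044\right) = \left(4031995 + 2 \left(-1040\right) \left(- \frac{7}{7288}\right)\right) \left(-2091044\right) = \left(4031995 + \frac{1820}{911}\right) \left(-2091044\right) = \frac{3673149265}{911} \left(-2091044\right) = - \frac{7680716731682660}{911}$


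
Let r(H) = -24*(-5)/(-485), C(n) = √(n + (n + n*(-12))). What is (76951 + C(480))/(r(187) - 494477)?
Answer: -7464247/47964293 - 3880*I*√3/47964293 ≈ -0.15562 - 0.00014011*I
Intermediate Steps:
C(n) = √10*√(-n) (C(n) = √(n + (n - 12*n)) = √(n - 11*n) = √(-10*n) = √10*√(-n))
r(H) = -24/97 (r(H) = 120*(-1/485) = -24/97)
(76951 + C(480))/(r(187) - 494477) = (76951 + √10*√(-1*480))/(-24/97 - 494477) = (76951 + √10*√(-480))/(-47964293/97) = (76951 + √10*(4*I*√30))*(-97/47964293) = (76951 + 40*I*√3)*(-97/47964293) = -7464247/47964293 - 3880*I*√3/47964293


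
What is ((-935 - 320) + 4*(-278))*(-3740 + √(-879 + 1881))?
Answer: 8852580 - 2367*√1002 ≈ 8.7776e+6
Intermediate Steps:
((-935 - 320) + 4*(-278))*(-3740 + √(-879 + 1881)) = (-1255 - 1112)*(-3740 + √1002) = -2367*(-3740 + √1002) = 8852580 - 2367*√1002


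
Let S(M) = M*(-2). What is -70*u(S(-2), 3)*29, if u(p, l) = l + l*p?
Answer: -30450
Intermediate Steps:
S(M) = -2*M
-70*u(S(-2), 3)*29 = -210*(1 - 2*(-2))*29 = -210*(1 + 4)*29 = -210*5*29 = -70*15*29 = -1050*29 = -30450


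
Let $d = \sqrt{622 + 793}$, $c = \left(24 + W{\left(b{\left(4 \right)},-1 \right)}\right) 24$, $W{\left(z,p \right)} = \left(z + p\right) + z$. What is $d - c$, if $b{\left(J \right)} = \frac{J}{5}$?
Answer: $- \frac{2952}{5} + \sqrt{1415} \approx -552.78$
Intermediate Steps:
$b{\left(J \right)} = \frac{J}{5}$ ($b{\left(J \right)} = J \frac{1}{5} = \frac{J}{5}$)
$W{\left(z,p \right)} = p + 2 z$ ($W{\left(z,p \right)} = \left(p + z\right) + z = p + 2 z$)
$c = \frac{2952}{5}$ ($c = \left(24 - \left(1 - 2 \cdot \frac{1}{5} \cdot 4\right)\right) 24 = \left(24 + \left(-1 + 2 \cdot \frac{4}{5}\right)\right) 24 = \left(24 + \left(-1 + \frac{8}{5}\right)\right) 24 = \left(24 + \frac{3}{5}\right) 24 = \frac{123}{5} \cdot 24 = \frac{2952}{5} \approx 590.4$)
$d = \sqrt{1415} \approx 37.616$
$d - c = \sqrt{1415} - \frac{2952}{5} = - \frac{2952}{5} + \sqrt{1415}$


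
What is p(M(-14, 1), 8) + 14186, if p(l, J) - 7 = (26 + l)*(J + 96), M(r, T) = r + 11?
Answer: 16585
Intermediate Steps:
M(r, T) = 11 + r
p(l, J) = 7 + (26 + l)*(96 + J) (p(l, J) = 7 + (26 + l)*(J + 96) = 7 + (26 + l)*(96 + J))
p(M(-14, 1), 8) + 14186 = (2503 + 26*8 + 96*(11 - 14) + 8*(11 - 14)) + 14186 = (2503 + 208 + 96*(-3) + 8*(-3)) + 14186 = (2503 + 208 - 288 - 24) + 14186 = 2399 + 14186 = 16585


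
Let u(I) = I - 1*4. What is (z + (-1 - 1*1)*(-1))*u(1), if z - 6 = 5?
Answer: -39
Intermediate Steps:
z = 11 (z = 6 + 5 = 11)
u(I) = -4 + I (u(I) = I - 4 = -4 + I)
(z + (-1 - 1*1)*(-1))*u(1) = (11 + (-1 - 1*1)*(-1))*(-4 + 1) = (11 + (-1 - 1)*(-1))*(-3) = (11 - 2*(-1))*(-3) = (11 + 2)*(-3) = 13*(-3) = -39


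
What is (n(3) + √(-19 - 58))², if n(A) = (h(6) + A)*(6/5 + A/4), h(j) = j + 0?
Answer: 92401/400 + 351*I*√77/10 ≈ 231.0 + 308.0*I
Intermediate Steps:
h(j) = j
n(A) = (6 + A)*(6/5 + A/4)
(n(3) + √(-19 - 58))² = ((36/5 + (¼)*3² + (27/10)*3) + √(-19 - 58))² = ((36/5 + (¼)*9 + 81/10) + √(-77))² = ((36/5 + 9/4 + 81/10) + I*√77)² = (351/20 + I*√77)²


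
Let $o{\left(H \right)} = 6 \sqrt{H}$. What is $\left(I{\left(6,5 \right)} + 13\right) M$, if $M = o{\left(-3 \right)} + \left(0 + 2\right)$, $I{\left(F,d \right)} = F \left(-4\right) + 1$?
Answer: $-20 - 60 i \sqrt{3} \approx -20.0 - 103.92 i$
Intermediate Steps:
$I{\left(F,d \right)} = 1 - 4 F$ ($I{\left(F,d \right)} = - 4 F + 1 = 1 - 4 F$)
$M = 2 + 6 i \sqrt{3}$ ($M = 6 \sqrt{-3} + \left(0 + 2\right) = 6 i \sqrt{3} + 2 = 2 + 6 i \sqrt{3} \approx 2.0 + 10.392 i$)
$\left(I{\left(6,5 \right)} + 13\right) M = \left(\left(1 - 24\right) + 13\right) \left(2 + 6 i \sqrt{3}\right) = \left(-23 + 13\right) \left(2 + 6 i \sqrt{3}\right) = - 10 \left(2 + 6 i \sqrt{3}\right) = -20 - 60 i \sqrt{3}$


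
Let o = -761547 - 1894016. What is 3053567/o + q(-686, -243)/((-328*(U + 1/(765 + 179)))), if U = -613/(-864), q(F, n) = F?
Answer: 7073242478509/3943673044343 ≈ 1.7936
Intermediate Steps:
U = 613/864 (U = -613*(-1/864) = 613/864 ≈ 0.70949)
o = -2655563
3053567/o + q(-686, -243)/((-328*(U + 1/(765 + 179)))) = 3053567/(-2655563) - 686*(-1/(328*(613/864 + 1/(765 + 179)))) = 3053567*(-1/2655563) - 686*(-1/(328*(613/864 + 1/944))) = -3053567/2655563 - 686*(-1/(328*(613/864 + 1/944))) = -3053567/2655563 - 686/((-328*36221/50976)) = -3053567/2655563 - 686/(-1485061/6372) = -3053567/2655563 - 686*(-6372/1485061) = -3053567/2655563 + 4371192/1485061 = 7073242478509/3943673044343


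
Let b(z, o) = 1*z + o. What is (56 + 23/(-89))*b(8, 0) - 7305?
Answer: -610457/89 ≈ -6859.1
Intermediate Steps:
b(z, o) = o + z (b(z, o) = z + o = o + z)
(56 + 23/(-89))*b(8, 0) - 7305 = (56 + 23/(-89))*(0 + 8) - 7305 = (56 + 23*(-1/89))*8 - 7305 = (56 - 23/89)*8 - 7305 = (4961/89)*8 - 7305 = 39688/89 - 7305 = -610457/89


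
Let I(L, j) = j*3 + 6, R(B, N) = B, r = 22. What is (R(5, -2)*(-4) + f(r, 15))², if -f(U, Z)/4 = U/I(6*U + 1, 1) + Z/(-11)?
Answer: 5798464/9801 ≈ 591.62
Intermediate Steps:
I(L, j) = 6 + 3*j (I(L, j) = 3*j + 6 = 6 + 3*j)
f(U, Z) = -4*U/9 + 4*Z/11 (f(U, Z) = -4*(U/(6 + 3*1) + Z/(-11)) = -4*(U/(6 + 3) + Z*(-1/11)) = -4*(U/9 - Z/11) = -4*(-Z/11 + U/9) = -4*U/9 + 4*Z/11)
(R(5, -2)*(-4) + f(r, 15))² = (5*(-4) + (-4/9*22 + (4/11)*15))² = (-20 + (-88/9 + 60/11))² = (-20 - 428/99)² = (-2408/99)² = 5798464/9801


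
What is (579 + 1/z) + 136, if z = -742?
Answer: 530529/742 ≈ 715.00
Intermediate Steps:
(579 + 1/z) + 136 = (579 + 1/(-742)) + 136 = (579 - 1/742) + 136 = 429617/742 + 136 = 530529/742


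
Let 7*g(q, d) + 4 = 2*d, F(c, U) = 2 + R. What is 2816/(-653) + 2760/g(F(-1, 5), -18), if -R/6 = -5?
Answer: -318215/653 ≈ -487.31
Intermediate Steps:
R = 30 (R = -6*(-5) = 30)
F(c, U) = 32 (F(c, U) = 2 + 30 = 32)
g(q, d) = -4/7 + 2*d/7 (g(q, d) = -4/7 + (2*d)/7 = -4/7 + 2*d/7)
2816/(-653) + 2760/g(F(-1, 5), -18) = 2816/(-653) + 2760/(-4/7 + (2/7)*(-18)) = 2816*(-1/653) + 2760/(-4/7 - 36/7) = -2816/653 + 2760/(-40/7) = -2816/653 + 2760*(-7/40) = -2816/653 - 483 = -318215/653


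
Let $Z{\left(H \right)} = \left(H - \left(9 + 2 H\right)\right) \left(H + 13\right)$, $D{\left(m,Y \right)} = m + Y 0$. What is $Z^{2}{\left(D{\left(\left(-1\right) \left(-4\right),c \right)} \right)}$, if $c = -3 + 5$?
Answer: $48841$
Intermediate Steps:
$c = 2$
$D{\left(m,Y \right)} = m$ ($D{\left(m,Y \right)} = m + 0 = m$)
$Z{\left(H \right)} = \left(-9 - H\right) \left(13 + H\right)$ ($Z{\left(H \right)} = \left(H - \left(9 + 2 H\right)\right) \left(13 + H\right) = \left(-9 - H\right) \left(13 + H\right)$)
$Z^{2}{\left(D{\left(\left(-1\right) \left(-4\right),c \right)} \right)} = \left(-117 - \left(\left(-1\right) \left(-4\right)\right)^{2} - 22 \left(\left(-1\right) \left(-4\right)\right)\right)^{2} = \left(-117 - 4^{2} - 88\right)^{2} = \left(-117 - 16 - 88\right)^{2} = \left(-221\right)^{2} = 48841$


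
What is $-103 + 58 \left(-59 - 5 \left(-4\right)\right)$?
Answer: $-2365$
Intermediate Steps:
$-103 + 58 \left(-59 - 5 \left(-4\right)\right) = -103 + 58 \left(-59 - -20\right) = -103 + 58 \left(-59 + 20\right) = -103 + 58 \left(-39\right) = -103 - 2262 = -2365$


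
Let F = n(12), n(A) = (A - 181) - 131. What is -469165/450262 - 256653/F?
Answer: 19236723931/22513100 ≈ 854.47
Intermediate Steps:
n(A) = -312 + A (n(A) = (-181 + A) - 131 = -312 + A)
F = -300 (F = -312 + 12 = -300)
-469165/450262 - 256653/F = -469165/450262 - 256653/(-300) = -469165*1/450262 - 256653*(-1/300) = -469165/450262 + 85551/100 = 19236723931/22513100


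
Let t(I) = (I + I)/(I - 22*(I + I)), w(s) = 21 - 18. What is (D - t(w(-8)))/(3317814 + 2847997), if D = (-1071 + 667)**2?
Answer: 7018290/265129873 ≈ 0.026471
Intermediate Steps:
w(s) = 3
D = 163216 (D = (-404)**2 = 163216)
t(I) = -2/43 (t(I) = (2*I)/(I - 44*I) = (2*I)/((-43*I)) = (2*I)*(-1/(43*I)) = -2/43)
(D - t(w(-8)))/(3317814 + 2847997) = (163216 - 1*(-2/43))/(3317814 + 2847997) = (163216 + 2/43)/6165811 = (7018290/43)*(1/6165811) = 7018290/265129873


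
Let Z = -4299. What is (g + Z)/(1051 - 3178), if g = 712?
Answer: 3587/2127 ≈ 1.6864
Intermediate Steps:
(g + Z)/(1051 - 3178) = (712 - 4299)/(1051 - 3178) = -3587/(-2127) = -3587*(-1/2127) = 3587/2127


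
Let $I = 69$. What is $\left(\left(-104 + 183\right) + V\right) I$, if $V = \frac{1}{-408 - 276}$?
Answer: $\frac{1242805}{228} \approx 5450.9$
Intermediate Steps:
$V = - \frac{1}{684}$ ($V = \frac{1}{-684} = - \frac{1}{684} \approx -0.001462$)
$\left(\left(-104 + 183\right) + V\right) I = \left(\left(-104 + 183\right) - \frac{1}{684}\right) 69 = \left(79 - \frac{1}{684}\right) 69 = \frac{54035}{684} \cdot 69 = \frac{1242805}{228}$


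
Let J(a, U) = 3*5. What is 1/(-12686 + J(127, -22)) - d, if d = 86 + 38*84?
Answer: -41535539/12671 ≈ -3278.0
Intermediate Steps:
J(a, U) = 15
d = 3278 (d = 86 + 3192 = 3278)
1/(-12686 + J(127, -22)) - d = 1/(-12686 + 15) - 1*3278 = 1/(-12671) - 3278 = -1/12671 - 3278 = -41535539/12671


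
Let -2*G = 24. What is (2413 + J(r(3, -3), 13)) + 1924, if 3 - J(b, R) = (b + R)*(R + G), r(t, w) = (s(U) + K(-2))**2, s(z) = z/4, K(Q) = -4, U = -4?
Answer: 4302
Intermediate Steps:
G = -12 (G = -1/2*24 = -12)
s(z) = z/4 (s(z) = z*(1/4) = z/4)
r(t, w) = 25 (r(t, w) = ((1/4)*(-4) - 4)**2 = (-1 - 4)**2 = (-5)**2 = 25)
J(b, R) = 3 - (-12 + R)*(R + b) (J(b, R) = 3 - (b + R)*(R - 12) = 3 - (R + b)*(-12 + R) = 3 - (-12 + R)*(R + b))
(2413 + J(r(3, -3), 13)) + 1924 = (2413 + (3 - 1*13**2 + 12*13 + 12*25 - 1*13*25)) + 1924 = (2413 + (3 - 1*169 + 156 + 300 - 325)) + 1924 = (2413 + (3 - 169 + 156 + 300 - 325)) + 1924 = (2413 - 35) + 1924 = 2378 + 1924 = 4302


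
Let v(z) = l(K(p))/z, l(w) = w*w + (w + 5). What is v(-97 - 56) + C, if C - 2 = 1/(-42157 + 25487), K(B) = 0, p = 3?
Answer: 5017517/2550510 ≈ 1.9673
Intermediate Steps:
l(w) = 5 + w + w**2 (l(w) = w**2 + (5 + w) = 5 + w + w**2)
C = 33339/16670 (C = 2 + 1/(-42157 + 25487) = 2 + 1/(-16670) = 2 - 1/16670 = 33339/16670 ≈ 1.9999)
v(z) = 5/z (v(z) = (5 + 0 + 0**2)/z = (5 + 0 + 0)/z = 5/z)
v(-97 - 56) + C = 5/(-97 - 56) + 33339/16670 = 5/(-153) + 33339/16670 = 5*(-1/153) + 33339/16670 = -5/153 + 33339/16670 = 5017517/2550510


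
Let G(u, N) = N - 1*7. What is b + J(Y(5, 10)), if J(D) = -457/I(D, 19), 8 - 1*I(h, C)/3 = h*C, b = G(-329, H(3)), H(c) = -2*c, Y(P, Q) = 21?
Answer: -14792/1173 ≈ -12.610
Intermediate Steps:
G(u, N) = -7 + N (G(u, N) = N - 7 = -7 + N)
b = -13 (b = -7 - 2*3 = -7 - 6 = -13)
I(h, C) = 24 - 3*C*h (I(h, C) = 24 - 3*h*C = 24 - 3*C*h)
J(D) = -457/(24 - 57*D) (J(D) = -457/(24 - 3*19*D) = -457/(24 - 57*D))
b + J(Y(5, 10)) = -13 + 457/(3*(-8 + 19*21)) = -13 + 457/(3*(-8 + 399)) = -13 + (457/3)/391 = -13 + (457/3)*(1/391) = -13 + 457/1173 = -14792/1173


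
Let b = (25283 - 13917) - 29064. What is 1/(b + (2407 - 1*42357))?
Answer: -1/57648 ≈ -1.7347e-5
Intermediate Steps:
b = -17698 (b = 11366 - 29064 = -17698)
1/(b + (2407 - 1*42357)) = 1/(-17698 + (2407 - 1*42357)) = 1/(-17698 + (2407 - 42357)) = 1/(-17698 - 39950) = 1/(-57648) = -1/57648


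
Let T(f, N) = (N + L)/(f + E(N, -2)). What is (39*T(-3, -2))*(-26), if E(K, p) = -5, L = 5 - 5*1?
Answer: -507/2 ≈ -253.50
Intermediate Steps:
L = 0 (L = 5 - 5 = 0)
T(f, N) = N/(-5 + f) (T(f, N) = (N + 0)/(f - 5) = N/(-5 + f))
(39*T(-3, -2))*(-26) = (39*(-2/(-5 - 3)))*(-26) = (39*(-2/(-8)))*(-26) = (39*(-2*(-⅛)))*(-26) = (39*(¼))*(-26) = (39/4)*(-26) = -507/2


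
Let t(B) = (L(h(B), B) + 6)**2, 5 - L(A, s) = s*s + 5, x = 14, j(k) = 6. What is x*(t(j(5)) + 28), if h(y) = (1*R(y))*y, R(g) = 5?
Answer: 12992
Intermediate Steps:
h(y) = 5*y (h(y) = (1*5)*y = 5*y)
L(A, s) = -s**2 (L(A, s) = 5 - (s*s + 5) = 5 - (s**2 + 5) = 5 - (5 + s**2) = 5 + (-5 - s**2) = -s**2)
t(B) = (6 - B**2)**2 (t(B) = (-B**2 + 6)**2 = (6 - B**2)**2)
x*(t(j(5)) + 28) = 14*((-6 + 6**2)**2 + 28) = 14*((-6 + 36)**2 + 28) = 14*(30**2 + 28) = 14*(900 + 28) = 14*928 = 12992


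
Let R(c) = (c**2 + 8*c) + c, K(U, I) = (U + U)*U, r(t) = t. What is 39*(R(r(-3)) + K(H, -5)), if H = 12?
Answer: 10530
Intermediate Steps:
K(U, I) = 2*U**2 (K(U, I) = (2*U)*U = 2*U**2)
R(c) = c**2 + 9*c
39*(R(r(-3)) + K(H, -5)) = 39*(-3*(9 - 3) + 2*12**2) = 39*(-3*6 + 2*144) = 39*(-18 + 288) = 39*270 = 10530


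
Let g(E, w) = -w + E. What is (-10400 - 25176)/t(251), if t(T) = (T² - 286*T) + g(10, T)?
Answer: 17788/4513 ≈ 3.9415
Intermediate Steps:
g(E, w) = E - w
t(T) = 10 + T² - 287*T (t(T) = (T² - 286*T) + (10 - T) = 10 + T² - 287*T)
(-10400 - 25176)/t(251) = (-10400 - 25176)/(10 + 251² - 287*251) = -35576/(10 + 63001 - 72037) = -35576/(-9026) = -35576*(-1/9026) = 17788/4513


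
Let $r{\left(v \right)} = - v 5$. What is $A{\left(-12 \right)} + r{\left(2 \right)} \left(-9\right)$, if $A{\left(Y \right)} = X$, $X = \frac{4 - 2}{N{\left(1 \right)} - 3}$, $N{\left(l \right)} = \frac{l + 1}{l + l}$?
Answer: $89$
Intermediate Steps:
$N{\left(l \right)} = \frac{1 + l}{2 l}$
$r{\left(v \right)} = - 5 v$
$X = -1$ ($X = \frac{4 - 2}{\frac{1 + 1}{2 \cdot 1} - 3} = \frac{2}{\frac{1}{2} \cdot 1 \cdot 2 - 3} = \frac{2}{1 - 3} = \frac{2}{-2} = 2 \left(- \frac{1}{2}\right) = -1$)
$A{\left(Y \right)} = -1$
$A{\left(-12 \right)} + r{\left(2 \right)} \left(-9\right) = -1 + \left(-5\right) 2 \left(-9\right) = -1 - -90 = -1 + 90 = 89$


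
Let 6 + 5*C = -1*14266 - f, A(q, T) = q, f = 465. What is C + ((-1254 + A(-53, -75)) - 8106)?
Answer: -61802/5 ≈ -12360.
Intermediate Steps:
C = -14737/5 (C = -6/5 + (-1*14266 - 1*465)/5 = -6/5 + (-14266 - 465)/5 = -6/5 + (1/5)*(-14731) = -6/5 - 14731/5 = -14737/5 ≈ -2947.4)
C + ((-1254 + A(-53, -75)) - 8106) = -14737/5 + ((-1254 - 53) - 8106) = -14737/5 + (-1307 - 8106) = -14737/5 - 9413 = -61802/5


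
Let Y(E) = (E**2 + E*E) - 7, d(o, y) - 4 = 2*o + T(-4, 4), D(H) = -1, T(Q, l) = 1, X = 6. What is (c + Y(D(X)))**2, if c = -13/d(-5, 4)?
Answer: 144/25 ≈ 5.7600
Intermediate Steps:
d(o, y) = 5 + 2*o (d(o, y) = 4 + (2*o + 1) = 4 + (1 + 2*o) = 5 + 2*o)
Y(E) = -7 + 2*E**2 (Y(E) = (E**2 + E**2) - 7 = 2*E**2 - 7 = -7 + 2*E**2)
c = 13/5 (c = -13/(5 + 2*(-5)) = -13/(5 - 10) = -13/(-5) = -13*(-1/5) = 13/5 ≈ 2.6000)
(c + Y(D(X)))**2 = (13/5 + (-7 + 2*(-1)**2))**2 = (13/5 + (-7 + 2*1))**2 = (13/5 + (-7 + 2))**2 = (13/5 - 5)**2 = (-12/5)**2 = 144/25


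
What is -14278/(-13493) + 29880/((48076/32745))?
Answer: 3300628896232/162172367 ≈ 20353.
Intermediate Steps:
-14278/(-13493) + 29880/((48076/32745)) = -14278*(-1/13493) + 29880/((48076*(1/32745))) = 14278/13493 + 29880/(48076/32745) = 14278/13493 + 29880*(32745/48076) = 14278/13493 + 244605150/12019 = 3300628896232/162172367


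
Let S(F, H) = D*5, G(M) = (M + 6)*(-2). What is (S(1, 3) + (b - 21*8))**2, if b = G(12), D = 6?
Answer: 30276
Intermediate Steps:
G(M) = -12 - 2*M (G(M) = (6 + M)*(-2) = -12 - 2*M)
b = -36 (b = -12 - 2*12 = -12 - 24 = -36)
S(F, H) = 30 (S(F, H) = 6*5 = 30)
(S(1, 3) + (b - 21*8))**2 = (30 + (-36 - 21*8))**2 = (30 + (-36 - 1*168))**2 = (30 + (-36 - 168))**2 = (30 - 204)**2 = (-174)**2 = 30276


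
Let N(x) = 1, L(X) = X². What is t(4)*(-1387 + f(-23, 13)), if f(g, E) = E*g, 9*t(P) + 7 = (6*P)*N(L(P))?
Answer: -9554/3 ≈ -3184.7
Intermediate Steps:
t(P) = -7/9 + 2*P/3 (t(P) = -7/9 + ((6*P)*1)/9 = -7/9 + (6*P)/9 = -7/9 + 2*P/3)
t(4)*(-1387 + f(-23, 13)) = (-7/9 + (⅔)*4)*(-1387 + 13*(-23)) = (-7/9 + 8/3)*(-1387 - 299) = (17/9)*(-1686) = -9554/3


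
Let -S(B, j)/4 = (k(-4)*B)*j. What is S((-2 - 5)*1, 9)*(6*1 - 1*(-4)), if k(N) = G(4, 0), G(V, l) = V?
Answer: 10080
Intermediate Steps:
k(N) = 4
S(B, j) = -16*B*j (S(B, j) = -4*4*B*j = -16*B*j)
S((-2 - 5)*1, 9)*(6*1 - 1*(-4)) = (-16*(-2 - 5)*1*9)*(6*1 - 1*(-4)) = (-16*(-7*1)*9)*(6 + 4) = -16*(-7)*9*10 = 1008*10 = 10080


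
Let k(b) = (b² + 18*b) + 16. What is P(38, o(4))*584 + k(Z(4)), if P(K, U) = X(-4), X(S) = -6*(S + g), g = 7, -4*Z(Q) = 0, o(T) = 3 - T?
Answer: -10496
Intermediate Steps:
Z(Q) = 0 (Z(Q) = -¼*0 = 0)
k(b) = 16 + b² + 18*b
X(S) = -42 - 6*S (X(S) = -6*(S + 7) = -6*(7 + S) = -42 - 6*S)
P(K, U) = -18 (P(K, U) = -42 - 6*(-4) = -42 + 24 = -18)
P(38, o(4))*584 + k(Z(4)) = -18*584 + (16 + 0² + 18*0) = -10512 + (16 + 0 + 0) = -10512 + 16 = -10496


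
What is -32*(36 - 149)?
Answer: 3616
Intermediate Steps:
-32*(36 - 149) = -32*(-113) = 3616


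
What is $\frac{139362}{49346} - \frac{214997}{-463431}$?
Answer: $\frac{37596956492}{11434233063} \approx 3.2881$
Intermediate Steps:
$\frac{139362}{49346} - \frac{214997}{-463431} = 139362 \cdot \frac{1}{49346} - - \frac{214997}{463431} = \frac{69681}{24673} + \frac{214997}{463431} = \frac{37596956492}{11434233063}$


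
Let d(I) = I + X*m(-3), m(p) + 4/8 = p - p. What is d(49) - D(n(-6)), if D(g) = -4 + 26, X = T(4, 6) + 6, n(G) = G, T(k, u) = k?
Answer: 22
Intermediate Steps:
m(p) = -1/2 (m(p) = -1/2 + (p - p) = -1/2 + 0 = -1/2)
X = 10 (X = 4 + 6 = 10)
D(g) = 22
d(I) = -5 + I (d(I) = I + 10*(-1/2) = I - 5 = -5 + I)
d(49) - D(n(-6)) = (-5 + 49) - 1*22 = 44 - 22 = 22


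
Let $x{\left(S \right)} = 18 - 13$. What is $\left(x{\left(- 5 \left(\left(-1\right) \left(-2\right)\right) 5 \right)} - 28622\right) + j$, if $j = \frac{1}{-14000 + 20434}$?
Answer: $- \frac{184121777}{6434} \approx -28617.0$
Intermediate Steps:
$x{\left(S \right)} = 5$
$j = \frac{1}{6434} \approx 0.00015542$
$\left(x{\left(- 5 \left(\left(-1\right) \left(-2\right)\right) 5 \right)} - 28622\right) + j = \left(5 - 28622\right) + \frac{1}{6434} = -28617 + \frac{1}{6434} = - \frac{184121777}{6434}$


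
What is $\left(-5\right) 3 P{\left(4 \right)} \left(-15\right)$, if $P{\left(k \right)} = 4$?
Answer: $900$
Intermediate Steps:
$\left(-5\right) 3 P{\left(4 \right)} \left(-15\right) = \left(-5\right) 3 \cdot 4 \left(-15\right) = \left(-15\right) 4 \left(-15\right) = \left(-60\right) \left(-15\right) = 900$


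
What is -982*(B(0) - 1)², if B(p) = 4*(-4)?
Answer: -283798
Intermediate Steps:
B(p) = -16
-982*(B(0) - 1)² = -982*(-16 - 1)² = -982*(-17)² = -982*289 = -283798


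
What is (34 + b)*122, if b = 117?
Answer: 18422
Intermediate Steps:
(34 + b)*122 = (34 + 117)*122 = 151*122 = 18422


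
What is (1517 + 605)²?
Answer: 4502884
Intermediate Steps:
(1517 + 605)² = 2122² = 4502884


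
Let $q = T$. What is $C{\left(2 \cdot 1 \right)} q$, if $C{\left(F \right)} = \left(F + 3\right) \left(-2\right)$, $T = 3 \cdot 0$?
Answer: $0$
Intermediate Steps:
$T = 0$
$C{\left(F \right)} = -6 - 2 F$ ($C{\left(F \right)} = \left(3 + F\right) \left(-2\right) = -6 - 2 F$)
$q = 0$
$C{\left(2 \cdot 1 \right)} q = \left(-6 - 2 \cdot 2 \cdot 1\right) 0 = \left(-6 - 4\right) 0 = \left(-10\right) 0 = 0$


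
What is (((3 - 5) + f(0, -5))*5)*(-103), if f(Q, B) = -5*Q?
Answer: 1030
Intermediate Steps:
(((3 - 5) + f(0, -5))*5)*(-103) = (((3 - 5) - 5*0)*5)*(-103) = ((-2 + 0)*5)*(-103) = -2*5*(-103) = -10*(-103) = 1030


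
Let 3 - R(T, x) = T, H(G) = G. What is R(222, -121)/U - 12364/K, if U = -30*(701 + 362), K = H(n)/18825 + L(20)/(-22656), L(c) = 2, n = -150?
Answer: 373696667249171/243501410 ≈ 1.5347e+6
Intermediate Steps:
R(T, x) = 3 - T
K = -22907/2843328 (K = -150/18825 + 2/(-22656) = -150*1/18825 + 2*(-1/22656) = -2/251 - 1/11328 = -22907/2843328 ≈ -0.0080564)
U = -31890 (U = -30*1063 = -31890)
R(222, -121)/U - 12364/K = (3 - 1*222)/(-31890) - 12364/(-22907/2843328) = (3 - 222)*(-1/31890) - 12364*(-2843328/22907) = -219*(-1/31890) + 35154907392/22907 = 73/10630 + 35154907392/22907 = 373696667249171/243501410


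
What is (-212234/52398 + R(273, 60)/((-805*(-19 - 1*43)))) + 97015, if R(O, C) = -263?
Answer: 126850743421543/1307592090 ≈ 97011.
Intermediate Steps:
(-212234/52398 + R(273, 60)/((-805*(-19 - 1*43)))) + 97015 = (-212234/52398 - 263*(-1/(805*(-19 - 1*43)))) + 97015 = (-212234*1/52398 - 263*(-1/(805*(-19 - 43)))) + 97015 = (-106117/26199 - 263/((-805*(-62)))) + 97015 = (-106117/26199 - 263/49910) + 97015 = -5303189807/1307592090 + 97015 = 126850743421543/1307592090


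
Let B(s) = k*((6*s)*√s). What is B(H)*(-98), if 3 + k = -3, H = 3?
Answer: 10584*√3 ≈ 18332.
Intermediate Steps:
k = -6 (k = -3 - 3 = -6)
B(s) = -36*s^(3/2) (B(s) = -6*6*s*√s = -36*s^(3/2))
B(H)*(-98) = -108*√3*(-98) = 10584*√3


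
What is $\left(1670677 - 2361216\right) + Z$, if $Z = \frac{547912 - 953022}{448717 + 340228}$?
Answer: $- \frac{108959539293}{157789} \approx -6.9054 \cdot 10^{5}$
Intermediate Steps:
$Z = - \frac{81022}{157789}$ ($Z = - \frac{405110}{788945} = \left(-405110\right) \frac{1}{788945} = - \frac{81022}{157789} \approx -0.51348$)
$\left(1670677 - 2361216\right) + Z = \left(1670677 - 2361216\right) - \frac{81022}{157789} = -690539 - \frac{81022}{157789} = - \frac{108959539293}{157789}$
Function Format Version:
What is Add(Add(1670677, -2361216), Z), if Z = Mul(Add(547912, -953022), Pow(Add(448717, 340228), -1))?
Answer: Rational(-108959539293, 157789) ≈ -6.9054e+5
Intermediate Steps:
Z = Rational(-81022, 157789) (Z = Mul(-405110, Pow(788945, -1)) = Mul(-405110, Rational(1, 788945)) = Rational(-81022, 157789) ≈ -0.51348)
Add(Add(1670677, -2361216), Z) = Add(Add(1670677, -2361216), Rational(-81022, 157789)) = Add(-690539, Rational(-81022, 157789)) = Rational(-108959539293, 157789)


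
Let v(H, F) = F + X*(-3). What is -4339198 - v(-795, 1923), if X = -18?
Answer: -4341175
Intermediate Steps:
v(H, F) = 54 + F (v(H, F) = F - 18*(-3) = F + 54 = 54 + F)
-4339198 - v(-795, 1923) = -4339198 - (54 + 1923) = -4339198 - 1*1977 = -4339198 - 1977 = -4341175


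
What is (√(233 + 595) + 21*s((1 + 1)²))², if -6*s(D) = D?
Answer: 1024 - 168*√23 ≈ 218.30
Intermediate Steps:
s(D) = -D/6
(√(233 + 595) + 21*s((1 + 1)²))² = (√(233 + 595) + 21*(-(1 + 1)²/6))² = (√828 + 21*(-⅙*2²))² = (6*√23 + 21*(-⅙*4))² = (6*√23 + 21*(-⅔))² = (6*√23 - 14)² = (-14 + 6*√23)²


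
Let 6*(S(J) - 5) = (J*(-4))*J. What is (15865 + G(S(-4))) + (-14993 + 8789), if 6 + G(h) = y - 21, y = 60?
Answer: 9694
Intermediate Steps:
S(J) = 5 - 2*J**2/3 (S(J) = 5 + ((J*(-4))*J)/6 = 5 + ((-4*J)*J)/6 = 5 + (-4*J**2)/6 = 5 - 2*J**2/3)
G(h) = 33 (G(h) = -6 + (60 - 21) = -6 + 39 = 33)
(15865 + G(S(-4))) + (-14993 + 8789) = (15865 + 33) + (-14993 + 8789) = 15898 - 6204 = 9694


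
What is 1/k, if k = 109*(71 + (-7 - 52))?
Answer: 1/1308 ≈ 0.00076453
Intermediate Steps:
k = 1308 (k = 109*(71 - 59) = 109*12 = 1308)
1/k = 1/1308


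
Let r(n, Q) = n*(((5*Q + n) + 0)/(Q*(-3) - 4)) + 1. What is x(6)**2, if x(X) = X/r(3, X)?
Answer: 144/49 ≈ 2.9388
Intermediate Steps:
r(n, Q) = 1 + n*(n + 5*Q)/(-4 - 3*Q) (r(n, Q) = n*(((n + 5*Q) + 0)/(-3*Q - 4)) + 1 = n*((n + 5*Q)/(-4 - 3*Q)) + 1 = n*(n + 5*Q)/(-4 - 3*Q) + 1 = 1 + n*(n + 5*Q)/(-4 - 3*Q))
x(X) = X*(4 + 3*X)/(-5 - 12*X) (x(X) = X/(((4 - 1*3**2 + 3*X - 5*X*3)/(4 + 3*X))) = X/(((4 - 1*9 + 3*X - 15*X)/(4 + 3*X))) = X/(((4 - 9 + 3*X - 15*X)/(4 + 3*X))) = X/(((-5 - 12*X)/(4 + 3*X))) = X*((4 + 3*X)/(-5 - 12*X)) = X*(4 + 3*X)/(-5 - 12*X))
x(6)**2 = (6*(4 + 3*6)/(-5 - 12*6))**2 = (6*(4 + 18)/(-5 - 72))**2 = (6*22/(-77))**2 = (6*(-1/77)*22)**2 = (-12/7)**2 = 144/49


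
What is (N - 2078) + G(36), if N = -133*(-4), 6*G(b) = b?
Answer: -1540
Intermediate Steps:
G(b) = b/6
N = 532
(N - 2078) + G(36) = (532 - 2078) + (1/6)*36 = -1546 + 6 = -1540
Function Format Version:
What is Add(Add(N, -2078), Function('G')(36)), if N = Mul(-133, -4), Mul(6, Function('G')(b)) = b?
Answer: -1540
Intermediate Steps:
Function('G')(b) = Mul(Rational(1, 6), b)
N = 532
Add(Add(N, -2078), Function('G')(36)) = Add(Add(532, -2078), Mul(Rational(1, 6), 36)) = Add(-1546, 6) = -1540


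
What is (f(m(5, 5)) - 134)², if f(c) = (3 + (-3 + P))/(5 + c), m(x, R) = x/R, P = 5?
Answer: 638401/36 ≈ 17733.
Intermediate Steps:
f(c) = 5/(5 + c) (f(c) = (3 + (-3 + 5))/(5 + c) = (3 + 2)/(5 + c) = 5/(5 + c))
(f(m(5, 5)) - 134)² = (5/(5 + 5/5) - 134)² = (5/(5 + 5*(⅕)) - 134)² = (5/(5 + 1) - 134)² = (5/6 - 134)² = (5*(⅙) - 134)² = (⅚ - 134)² = (-799/6)² = 638401/36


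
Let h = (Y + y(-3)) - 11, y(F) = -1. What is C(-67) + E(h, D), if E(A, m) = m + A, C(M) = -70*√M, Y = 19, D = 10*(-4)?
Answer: -33 - 70*I*√67 ≈ -33.0 - 572.97*I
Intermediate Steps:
D = -40
h = 7 (h = (19 - 1) - 11 = 18 - 11 = 7)
E(A, m) = A + m
C(-67) + E(h, D) = -70*I*√67 + (7 - 40) = -70*I*√67 - 33 = -33 - 70*I*√67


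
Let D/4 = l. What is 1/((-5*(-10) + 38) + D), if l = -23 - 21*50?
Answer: -1/4204 ≈ -0.00023787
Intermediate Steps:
l = -1073 (l = -23 - 1050 = -1073)
D = -4292 (D = 4*(-1073) = -4292)
1/((-5*(-10) + 38) + D) = 1/((-5*(-10) + 38) - 4292) = 1/((50 + 38) - 4292) = 1/(88 - 4292) = 1/(-4204) = -1/4204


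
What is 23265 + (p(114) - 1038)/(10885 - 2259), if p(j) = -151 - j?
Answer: 200682587/8626 ≈ 23265.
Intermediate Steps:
23265 + (p(114) - 1038)/(10885 - 2259) = 23265 + ((-151 - 1*114) - 1038)/(10885 - 2259) = 23265 + ((-151 - 114) - 1038)/8626 = 23265 + (-265 - 1038)*(1/8626) = 23265 - 1303*1/8626 = 23265 - 1303/8626 = 200682587/8626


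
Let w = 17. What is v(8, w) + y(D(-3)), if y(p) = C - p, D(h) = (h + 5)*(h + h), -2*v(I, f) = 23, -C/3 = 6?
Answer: -35/2 ≈ -17.500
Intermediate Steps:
C = -18 (C = -3*6 = -18)
v(I, f) = -23/2 (v(I, f) = -½*23 = -23/2)
D(h) = 2*h*(5 + h) (D(h) = (5 + h)*(2*h) = 2*h*(5 + h))
y(p) = -18 - p
v(8, w) + y(D(-3)) = -23/2 + (-18 - 2*(-3)*(5 - 3)) = -23/2 + (-18 - 2*(-3)*2) = -23/2 + (-18 - 1*(-12)) = -23/2 + (-18 + 12) = -23/2 - 6 = -35/2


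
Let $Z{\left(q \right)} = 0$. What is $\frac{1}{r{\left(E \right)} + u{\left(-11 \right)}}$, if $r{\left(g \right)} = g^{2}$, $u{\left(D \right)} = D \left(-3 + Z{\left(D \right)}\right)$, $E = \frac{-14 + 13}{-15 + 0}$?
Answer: $\frac{225}{7426} \approx 0.030299$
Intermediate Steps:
$E = \frac{1}{15}$ ($E = - \frac{1}{-15} = \left(-1\right) \left(- \frac{1}{15}\right) = \frac{1}{15} \approx 0.066667$)
$u{\left(D \right)} = - 3 D$ ($u{\left(D \right)} = D \left(-3 + 0\right) = D \left(-3\right) = - 3 D$)
$\frac{1}{r{\left(E \right)} + u{\left(-11 \right)}} = \frac{1}{\left(\frac{1}{15}\right)^{2} - -33} = \frac{1}{\frac{1}{225} + 33} = \frac{1}{\frac{7426}{225}} = \frac{225}{7426}$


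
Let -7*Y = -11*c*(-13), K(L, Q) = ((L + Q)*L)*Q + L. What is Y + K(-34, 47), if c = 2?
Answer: -145942/7 ≈ -20849.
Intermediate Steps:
K(L, Q) = L + L*Q*(L + Q) (K(L, Q) = (L*(L + Q))*Q + L = L*Q*(L + Q) + L = L + L*Q*(L + Q))
Y = -286/7 (Y = -(-11*2)*(-13)/7 = -(-22)*(-13)/7 = -⅐*286 = -286/7 ≈ -40.857)
Y + K(-34, 47) = -286/7 - 34*(1 + 47² - 34*47) = -286/7 - 34*(1 + 2209 - 1598) = -286/7 - 34*612 = -286/7 - 20808 = -145942/7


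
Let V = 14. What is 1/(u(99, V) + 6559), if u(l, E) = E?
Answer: 1/6573 ≈ 0.00015214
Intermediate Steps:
1/(u(99, V) + 6559) = 1/(14 + 6559) = 1/6573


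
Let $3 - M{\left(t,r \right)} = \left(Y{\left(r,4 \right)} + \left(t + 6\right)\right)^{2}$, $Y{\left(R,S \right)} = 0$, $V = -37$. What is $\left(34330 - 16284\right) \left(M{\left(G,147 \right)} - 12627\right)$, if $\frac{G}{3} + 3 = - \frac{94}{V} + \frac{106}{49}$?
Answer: $- \frac{108019534581618}{469567} \approx -2.3004 \cdot 10^{8}$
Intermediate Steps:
$G = \frac{9267}{1813}$ ($G = -9 + 3 \left(- \frac{94}{-37} + \frac{106}{49}\right) = -9 + 3 \left(\left(-94\right) \left(- \frac{1}{37}\right) + 106 \cdot \frac{1}{49}\right) = -9 + 3 \left(\frac{94}{37} + \frac{106}{49}\right) = -9 + 3 \cdot \frac{8528}{1813} = -9 + \frac{25584}{1813} = \frac{9267}{1813} \approx 5.1114$)
$M{\left(t,r \right)} = 3 - \left(6 + t\right)^{2}$ ($M{\left(t,r \right)} = 3 - \left(0 + \left(t + 6\right)\right)^{2} = 3 - \left(0 + \left(6 + t\right)\right)^{2} = 3 - \left(6 + t\right)^{2}$)
$\left(34330 - 16284\right) \left(M{\left(G,147 \right)} - 12627\right) = \left(34330 - 16284\right) \left(\left(3 - \left(6 + \frac{9267}{1813}\right)^{2}\right) - 12627\right) = 18046 \left(\left(3 - \left(\frac{20145}{1813}\right)^{2}\right) - 12627\right) = 18046 \left(\left(3 - \frac{405821025}{3286969}\right) - 12627\right) = 18046 \left(- \frac{395960118}{3286969} - 12627\right) = 18046 \left(- \frac{41900517681}{3286969}\right) = - \frac{108019534581618}{469567}$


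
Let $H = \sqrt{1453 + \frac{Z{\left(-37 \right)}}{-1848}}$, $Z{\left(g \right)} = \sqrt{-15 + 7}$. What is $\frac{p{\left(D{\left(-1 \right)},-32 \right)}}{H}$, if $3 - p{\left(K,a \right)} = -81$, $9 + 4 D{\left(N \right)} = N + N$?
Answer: $\frac{168 \sqrt{231}}{\sqrt{1342572 - i \sqrt{2}}} \approx 2.2037 + 1.1606 \cdot 10^{-6} i$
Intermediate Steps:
$Z{\left(g \right)} = 2 i \sqrt{2}$ ($Z{\left(g \right)} = \sqrt{-8} = 2 i \sqrt{2}$)
$D{\left(N \right)} = - \frac{9}{4} + \frac{N}{2}$ ($D{\left(N \right)} = - \frac{9}{4} + \frac{N + N}{4} = - \frac{9}{4} + \frac{2 N}{4} = - \frac{9}{4} + \frac{N}{2}$)
$p{\left(K,a \right)} = 84$ ($p{\left(K,a \right)} = 3 - -81 = 3 + 81 = 84$)
$H = \sqrt{1453 - \frac{i \sqrt{2}}{924}}$ ($H = \sqrt{1453 + \frac{2 i \sqrt{2}}{-1848}} = \sqrt{1453 + 2 i \sqrt{2} \left(- \frac{1}{1848}\right)} = \sqrt{1453 - \frac{i \sqrt{2}}{924}} \approx 38.118 - 2.0 \cdot 10^{-5} i$)
$\frac{p{\left(D{\left(-1 \right)},-32 \right)}}{H} = \frac{84}{\frac{1}{462} \sqrt{310134132 - 231 i \sqrt{2}}} = 84 \frac{462}{\sqrt{310134132 - 231 i \sqrt{2}}} = \frac{38808}{\sqrt{310134132 - 231 i \sqrt{2}}}$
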